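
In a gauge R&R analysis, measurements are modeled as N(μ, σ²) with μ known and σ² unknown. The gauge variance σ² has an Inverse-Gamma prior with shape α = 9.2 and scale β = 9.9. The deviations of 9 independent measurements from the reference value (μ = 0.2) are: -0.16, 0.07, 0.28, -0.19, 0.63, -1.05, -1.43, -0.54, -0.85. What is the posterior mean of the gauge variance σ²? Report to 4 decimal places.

0.9647

With known mean μ and an Inverse-Gamma(α, β) prior on σ², the Normal likelihood is conjugate: posterior is Inv-Gamma(α + n/2, β + Σ(xᵢ−μ)²/2).
Σ(xᵢ−μ)² = (-0.16)² + (0.07)² + (0.28)² + (-0.19)² + (0.63)² + (-1.05)² + (-1.43)² + (-0.54)² + (-0.85)² = 4.7034.
Posterior: Inv-Gamma(9.2 + 9/2, 9.9 + 4.7034/2) = Inv-Gamma(13.70, 12.25170).
E[σ²|data] = β/(α−1) = 12.25170/12.70 = 0.9647.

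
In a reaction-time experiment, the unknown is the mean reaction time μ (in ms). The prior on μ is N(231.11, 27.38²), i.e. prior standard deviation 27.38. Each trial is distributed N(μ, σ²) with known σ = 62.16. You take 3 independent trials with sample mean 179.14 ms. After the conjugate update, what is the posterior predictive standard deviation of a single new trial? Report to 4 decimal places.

For Normal data with known variance σ², a Normal(μ₀, σ₀²) prior on μ is conjugate. Posterior precision = 1/σ₀² + n/σ²; posterior mean is the precision-weighted average of μ₀ and x̄.
σ₀² = 27.38² = 749.6644, σ² = 62.16² = 3863.8656; σ² + n·σ₀² = 3863.8656 + 3·749.6644 = 6112.8588.
Posterior precision = 1/σ₀² + n/σ² = 1/749.6644 + 3/3863.8656 = (σ² + n·σ₀²)/(σ₀²σ²) = 6112.8588/(749.6644·3863.8656); posterior variance σₙ² = σ₀²σ²/(σ² + n·σ₀²) = 749.6644·3863.8656/6112.8588 = 473.853982.
Predictive variance for one new observation = σₙ² + σ² = 749.6644·3863.8656/6112.8588 + 3863.8656 = σ²·(σ₀² + 6112.8588)/6112.8588 = 3863.8656·6862.5232/6112.8588 = 4337.719582; SD = √(3863.8656·6862.5232/6112.8588) = 65.8614.

65.8614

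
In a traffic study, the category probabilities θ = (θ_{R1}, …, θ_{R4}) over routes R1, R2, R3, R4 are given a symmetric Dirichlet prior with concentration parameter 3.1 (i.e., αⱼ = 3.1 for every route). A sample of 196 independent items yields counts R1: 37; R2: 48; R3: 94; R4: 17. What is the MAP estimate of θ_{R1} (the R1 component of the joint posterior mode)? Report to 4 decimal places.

0.1913

The Dirichlet prior is conjugate to the Multinomial likelihood: each posterior αⱼ = prior αⱼ + observed count nⱼ.
Posterior concentration: (40.1, 51.1, 97.1, 20.1), total = 208.4.
Joint mode component: (α_{R1}−1)/(Σα−K) = 39.1/204.4 = 0.1913.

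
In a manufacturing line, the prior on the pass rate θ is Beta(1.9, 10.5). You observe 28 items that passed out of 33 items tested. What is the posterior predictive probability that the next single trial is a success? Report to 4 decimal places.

The Beta prior is conjugate to a Binomial/Bernoulli likelihood; the update adds successes to α and failures to β.
Posterior: Beta(α+k, β+n−k) = Beta(1.9+28, 10.5+5) = Beta(29.9, 15.5).
For a single future Bernoulli trial, P(success | data) = α/(α+β) = 0.6586.

0.6586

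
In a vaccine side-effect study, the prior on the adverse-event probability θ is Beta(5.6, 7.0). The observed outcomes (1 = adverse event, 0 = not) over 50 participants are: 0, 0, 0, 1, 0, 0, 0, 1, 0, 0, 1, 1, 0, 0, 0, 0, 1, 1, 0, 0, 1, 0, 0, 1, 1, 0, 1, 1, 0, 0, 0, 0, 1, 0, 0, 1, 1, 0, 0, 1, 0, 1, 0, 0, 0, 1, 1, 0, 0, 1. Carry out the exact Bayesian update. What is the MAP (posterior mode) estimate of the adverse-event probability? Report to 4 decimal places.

The Beta prior is conjugate to a Binomial/Bernoulli likelihood; the update adds successes to α and failures to β.
Posterior: Beta(α+k, β+n−k) = Beta(5.6+19, 7.0+31) = Beta(24.6, 38.0).
Mode of Beta(a,b) for a,b>1 is (a−1)/(a+b−2) = 23.6/60.6 = 0.3894.

0.3894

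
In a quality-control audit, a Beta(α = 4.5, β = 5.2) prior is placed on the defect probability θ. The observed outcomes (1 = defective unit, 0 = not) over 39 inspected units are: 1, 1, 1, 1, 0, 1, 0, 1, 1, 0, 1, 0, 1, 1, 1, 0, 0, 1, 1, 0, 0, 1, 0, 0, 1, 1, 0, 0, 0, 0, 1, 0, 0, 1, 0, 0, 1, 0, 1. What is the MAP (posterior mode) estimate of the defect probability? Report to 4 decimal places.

0.5032

The Beta prior is conjugate to a Binomial/Bernoulli likelihood; the update adds successes to α and failures to β.
Posterior: Beta(α+k, β+n−k) = Beta(4.5+20, 5.2+19) = Beta(24.5, 24.2).
Mode of Beta(a,b) for a,b>1 is (a−1)/(a+b−2) = 23.5/46.7 = 0.5032.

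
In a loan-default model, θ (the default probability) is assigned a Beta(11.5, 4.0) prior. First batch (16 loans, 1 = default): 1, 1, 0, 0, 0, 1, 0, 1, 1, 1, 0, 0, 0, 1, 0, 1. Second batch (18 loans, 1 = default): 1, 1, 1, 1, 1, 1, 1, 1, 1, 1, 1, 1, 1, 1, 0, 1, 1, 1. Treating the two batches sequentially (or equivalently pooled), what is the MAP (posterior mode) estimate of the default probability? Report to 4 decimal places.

0.7474

The Beta prior is conjugate to a Binomial/Bernoulli likelihood; the update adds successes to α and failures to β.
After batch 1: Beta(11.5+8, 4.0+8) = Beta(19.5, 12.0).
After batch 2: Beta(19.5+17, 12.0+1) = Beta(36.5, 13.0).
Mode of Beta(a,b) for a,b>1 is (a−1)/(a+b−2) = 35.5/47.5 = 0.7474.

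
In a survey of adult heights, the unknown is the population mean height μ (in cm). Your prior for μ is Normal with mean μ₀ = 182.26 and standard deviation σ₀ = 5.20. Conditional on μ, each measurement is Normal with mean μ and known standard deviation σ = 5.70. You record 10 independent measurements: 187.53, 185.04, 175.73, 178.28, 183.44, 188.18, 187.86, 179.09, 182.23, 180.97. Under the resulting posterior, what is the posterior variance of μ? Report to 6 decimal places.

For Normal data with known variance σ², a Normal(μ₀, σ₀²) prior on μ is conjugate. Posterior precision = 1/σ₀² + n/σ²; posterior mean is the precision-weighted average of μ₀ and x̄.
σ₀² = 5.20² = 27.04, σ² = 5.70² = 32.49; σ² + n·σ₀² = 32.49 + 10·27.04 = 302.89.
Posterior precision = 1/σ₀² + n/σ² = 1/27.04 + 10/32.49 = (σ² + n·σ₀²)/(σ₀²σ²) = 302.89/(27.04·32.49); posterior variance σₙ² = σ₀²σ²/(σ² + n·σ₀²) = 27.04·32.49/302.89 = 2.900491.

2.900491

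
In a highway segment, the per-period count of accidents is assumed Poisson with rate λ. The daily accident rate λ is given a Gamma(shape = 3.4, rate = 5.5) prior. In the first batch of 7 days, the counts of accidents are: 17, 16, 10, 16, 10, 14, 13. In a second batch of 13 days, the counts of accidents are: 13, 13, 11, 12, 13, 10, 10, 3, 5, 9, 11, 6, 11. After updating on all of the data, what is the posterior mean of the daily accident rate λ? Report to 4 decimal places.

With a Gamma(shape α, rate β) prior, the Poisson likelihood is conjugate: the posterior is Gamma(α + ΣXᵢ, β + n).
Batch 1: sum of counts S = 96 over n = 7 days.
After batch 1: Gamma(α+S, β+n) = Gamma(3.4+96, 5.5+7) = Gamma(99.4, 12.5).
Batch 2: sum of counts S = 127 over n = 13 days.
After batch 2: Gamma(α+S, β+n) = Gamma(99.4+127, 12.5+13) = Gamma(226.4, 25.5).
Posterior mean = α/β = 226.4/25.5 = 8.8784.

8.8784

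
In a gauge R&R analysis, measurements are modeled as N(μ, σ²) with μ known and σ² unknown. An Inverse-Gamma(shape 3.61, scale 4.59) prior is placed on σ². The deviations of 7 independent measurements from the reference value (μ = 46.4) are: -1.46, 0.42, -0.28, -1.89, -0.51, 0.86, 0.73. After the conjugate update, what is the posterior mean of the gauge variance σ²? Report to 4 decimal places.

With known mean μ and an Inverse-Gamma(α, β) prior on σ², the Normal likelihood is conjugate: posterior is Inv-Gamma(α + n/2, β + Σ(xᵢ−μ)²/2).
Σ(xᵢ−μ)² = (-1.46)² + (0.42)² + (-0.28)² + (-1.89)² + (-0.51)² + (0.86)² + (0.73)² = 7.4911.
Posterior: Inv-Gamma(3.61 + 7/2, 4.59 + 7.4911/2) = Inv-Gamma(7.11, 8.33555).
E[σ²|data] = β/(α−1) = 8.33555/6.11 = 1.3642.

1.3642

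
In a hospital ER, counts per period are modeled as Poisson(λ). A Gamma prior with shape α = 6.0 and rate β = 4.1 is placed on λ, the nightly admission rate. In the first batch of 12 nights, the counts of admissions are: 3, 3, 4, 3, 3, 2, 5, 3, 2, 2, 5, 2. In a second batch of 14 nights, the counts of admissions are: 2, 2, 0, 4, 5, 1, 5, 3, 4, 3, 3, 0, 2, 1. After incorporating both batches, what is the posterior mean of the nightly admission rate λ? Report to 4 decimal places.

With a Gamma(shape α, rate β) prior, the Poisson likelihood is conjugate: the posterior is Gamma(α + ΣXᵢ, β + n).
Batch 1: sum of counts S = 37 over n = 12 nights.
After batch 1: Gamma(α+S, β+n) = Gamma(6.0+37, 4.1+12) = Gamma(43.0, 16.1).
Batch 2: sum of counts S = 35 over n = 14 nights.
After batch 2: Gamma(α+S, β+n) = Gamma(43.0+35, 16.1+14) = Gamma(78.0, 30.1).
Posterior mean = α/β = 78.0/30.1 = 2.5914.

2.5914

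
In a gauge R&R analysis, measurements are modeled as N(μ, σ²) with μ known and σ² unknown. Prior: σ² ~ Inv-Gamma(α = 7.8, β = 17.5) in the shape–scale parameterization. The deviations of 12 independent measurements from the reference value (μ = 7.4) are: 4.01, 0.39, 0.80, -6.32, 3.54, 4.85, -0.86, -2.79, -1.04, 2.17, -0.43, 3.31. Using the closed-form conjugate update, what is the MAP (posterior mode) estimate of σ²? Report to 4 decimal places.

5.1799

With known mean μ and an Inverse-Gamma(α, β) prior on σ², the Normal likelihood is conjugate: posterior is Inv-Gamma(α + n/2, β + Σ(xᵢ−μ)²/2).
Σ(xᵢ−μ)² = (4.01)² + (0.39)² + (0.80)² + (-6.32)² + (3.54)² + (4.85)² + (-0.86)² + (-2.79)² + (-1.04)² + (2.17)² + (-0.43)² + (3.31)² = 118.3239.
Posterior: Inv-Gamma(7.8 + 12/2, 17.5 + 118.3239/2) = Inv-Gamma(13.80, 76.66195).
Mode = β/(α+1) = 76.66195/14.80 = 5.1799.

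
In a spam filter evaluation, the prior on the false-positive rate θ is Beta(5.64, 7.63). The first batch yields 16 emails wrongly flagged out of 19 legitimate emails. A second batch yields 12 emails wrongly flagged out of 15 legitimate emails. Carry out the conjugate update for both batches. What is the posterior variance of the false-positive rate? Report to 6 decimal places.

The Beta prior is conjugate to a Binomial/Bernoulli likelihood; the update adds successes to α and failures to β.
After batch 1: Beta(5.64+16, 7.63+3) = Beta(21.64, 10.63).
After batch 2: Beta(21.64+12, 10.63+3) = Beta(33.64, 13.63).
Var = αβ/((α+β)²(α+β+1)) = 33.64·13.63/(47.27²·48.27) = 0.004251.

0.004251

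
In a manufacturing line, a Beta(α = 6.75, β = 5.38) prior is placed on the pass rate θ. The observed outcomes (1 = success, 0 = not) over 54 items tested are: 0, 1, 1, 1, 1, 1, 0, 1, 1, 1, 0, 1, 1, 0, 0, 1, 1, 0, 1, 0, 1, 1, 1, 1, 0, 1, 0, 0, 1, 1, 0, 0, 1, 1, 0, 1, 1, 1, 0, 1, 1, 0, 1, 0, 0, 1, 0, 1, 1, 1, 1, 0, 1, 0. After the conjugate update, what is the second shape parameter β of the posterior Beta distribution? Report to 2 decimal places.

The Beta prior is conjugate to a Binomial/Bernoulli likelihood; the update adds successes to α and failures to β.
Posterior: Beta(α+k, β+n−k) = Beta(6.75+34, 5.38+20) = Beta(40.75, 25.38).
Posterior β = 25.38.

25.38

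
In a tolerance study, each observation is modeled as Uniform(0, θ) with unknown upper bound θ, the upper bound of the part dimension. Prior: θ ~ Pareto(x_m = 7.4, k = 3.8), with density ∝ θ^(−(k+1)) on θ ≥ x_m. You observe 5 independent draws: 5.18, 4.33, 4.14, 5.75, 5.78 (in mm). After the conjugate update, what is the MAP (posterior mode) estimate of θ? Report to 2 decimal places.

A Pareto(scale x_m, shape k) prior on the upper bound θ of Uniform(0, θ) is conjugate: posterior is Pareto(max(x_m, max xᵢ), k + n).
Sample maximum = 5.78; prior scale x_m = 7.4 → posterior scale = max = 7.40.
Posterior shape = 3.8 + 5 = 8.8.
The Pareto density is decreasing on [x_m, ∞), so the mode is x_m = 7.40.

7.40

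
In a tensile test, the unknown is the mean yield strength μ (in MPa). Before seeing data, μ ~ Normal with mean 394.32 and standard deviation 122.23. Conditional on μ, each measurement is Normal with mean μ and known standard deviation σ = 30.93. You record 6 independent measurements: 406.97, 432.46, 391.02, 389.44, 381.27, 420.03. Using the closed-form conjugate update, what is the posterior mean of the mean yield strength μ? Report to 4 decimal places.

403.4344

For Normal data with known variance σ², a Normal(μ₀, σ₀²) prior on μ is conjugate. Posterior precision = 1/σ₀² + n/σ²; posterior mean is the precision-weighted average of μ₀ and x̄.
Σxᵢ = 406.97 + 432.46 + 391.02 + 389.44 + 381.27 + 420.03 = 2421.19, so n·x̄ = 2421.19.
σ₀² = 122.23² = 14940.1729, σ² = 30.93² = 956.6649; σ² + n·σ₀² = 956.6649 + 6·14940.1729 = 90597.7023.
Posterior mean = (μ₀/σ₀² + n·x̄/σ²)/(1/σ₀² + n/σ²) = (σ²·μ₀ + σ₀²·n·x̄)/(σ² + n·σ₀²) = (956.6649·394.32 + 14940.1729·2421.19)/90597.7023 = 36550229.327119/90597.7023 = 403.4344.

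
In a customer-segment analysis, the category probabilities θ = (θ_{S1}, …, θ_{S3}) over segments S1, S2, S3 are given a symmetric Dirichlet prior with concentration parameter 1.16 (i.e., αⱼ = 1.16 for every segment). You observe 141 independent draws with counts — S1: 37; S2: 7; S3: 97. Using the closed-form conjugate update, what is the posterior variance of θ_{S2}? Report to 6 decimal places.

0.000366

The Dirichlet prior is conjugate to the Multinomial likelihood: each posterior αⱼ = prior αⱼ + observed count nⱼ.
Posterior concentration: (38.16, 8.16, 98.16), total = 144.48.
Var[θ_j] = α_j(Σα−α_j)/((Σα)²(Σα+1)) = 8.16·136.32/(144.48²·145.48) = 0.000366.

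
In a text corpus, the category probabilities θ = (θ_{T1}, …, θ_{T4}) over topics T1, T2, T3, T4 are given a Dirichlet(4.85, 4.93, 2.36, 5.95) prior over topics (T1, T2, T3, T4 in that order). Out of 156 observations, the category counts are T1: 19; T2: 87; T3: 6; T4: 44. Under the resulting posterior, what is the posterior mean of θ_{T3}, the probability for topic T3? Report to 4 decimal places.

The Dirichlet prior is conjugate to the Multinomial likelihood: each posterior αⱼ = prior αⱼ + observed count nⱼ.
Posterior concentration: (23.85, 91.93, 8.36, 49.95), total = 174.09.
E[θ_{T3}|data] = α_{T3}/Σα = 8.36/174.09 = 0.0480.

0.0480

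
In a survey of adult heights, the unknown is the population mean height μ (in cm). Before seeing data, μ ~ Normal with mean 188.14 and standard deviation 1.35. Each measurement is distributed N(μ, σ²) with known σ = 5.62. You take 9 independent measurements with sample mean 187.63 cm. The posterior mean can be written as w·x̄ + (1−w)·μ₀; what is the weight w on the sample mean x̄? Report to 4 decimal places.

For Normal data with known variance σ², a Normal(μ₀, σ₀²) prior on μ is conjugate. Posterior precision = 1/σ₀² + n/σ²; posterior mean is the precision-weighted average of μ₀ and x̄.
σ₀² = 1.35² = 1.8225, σ² = 5.62² = 31.5844. Prior precision 1/σ₀² = 1/1.8225; data precision n/σ² = 9/31.5844.
w = (n/σ²)/(1/σ₀² + n/σ²) = n·σ₀²/(σ² + n·σ₀²) = 9·1.8225/(31.5844 + 9·1.8225) = 16.4025/47.9869 = 0.3418.

0.3418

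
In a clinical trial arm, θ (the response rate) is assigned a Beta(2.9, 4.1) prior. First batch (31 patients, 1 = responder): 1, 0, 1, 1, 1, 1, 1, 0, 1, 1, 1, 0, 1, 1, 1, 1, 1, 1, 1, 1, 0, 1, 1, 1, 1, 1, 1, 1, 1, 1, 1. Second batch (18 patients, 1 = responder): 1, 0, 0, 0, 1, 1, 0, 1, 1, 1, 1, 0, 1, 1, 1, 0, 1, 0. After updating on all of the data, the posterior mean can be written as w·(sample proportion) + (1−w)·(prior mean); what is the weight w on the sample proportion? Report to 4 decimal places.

0.8750

The Beta prior is conjugate to a Binomial/Bernoulli likelihood; the update adds successes to α and failures to β.
Total number of patients: n = 31 + 18 = 49.
Posterior mean = (α₀+k)/(α₀+β₀+n) = [n/(α₀+β₀+n)]·(k/n) + [(α₀+β₀)/(α₀+β₀+n)]·α₀/(α₀+β₀), so only n and the prior enter the weight.
The weight on the data is w = n/(α₀+β₀+n) = 49/(2.9+4.1+49) = 49/56.0 = 0.8750.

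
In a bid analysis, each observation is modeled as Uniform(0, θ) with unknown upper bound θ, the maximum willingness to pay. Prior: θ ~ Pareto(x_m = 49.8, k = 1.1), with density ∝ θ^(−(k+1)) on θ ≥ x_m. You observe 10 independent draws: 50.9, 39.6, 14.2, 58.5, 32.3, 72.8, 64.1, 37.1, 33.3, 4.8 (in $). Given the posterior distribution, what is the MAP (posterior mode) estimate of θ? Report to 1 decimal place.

72.8

A Pareto(scale x_m, shape k) prior on the upper bound θ of Uniform(0, θ) is conjugate: posterior is Pareto(max(x_m, max xᵢ), k + n).
Sample maximum = 72.8; prior scale x_m = 49.8 → posterior scale = max = 72.8.
Posterior shape = 1.1 + 10 = 11.1.
The Pareto density is decreasing on [x_m, ∞), so the mode is x_m = 72.8.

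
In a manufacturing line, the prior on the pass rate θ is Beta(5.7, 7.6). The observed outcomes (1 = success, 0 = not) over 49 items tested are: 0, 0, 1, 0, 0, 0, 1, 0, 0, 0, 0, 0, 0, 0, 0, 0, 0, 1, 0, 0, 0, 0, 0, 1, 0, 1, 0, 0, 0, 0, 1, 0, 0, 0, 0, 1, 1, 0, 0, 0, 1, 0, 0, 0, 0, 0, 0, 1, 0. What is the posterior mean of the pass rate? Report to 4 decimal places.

0.2520

The Beta prior is conjugate to a Binomial/Bernoulli likelihood; the update adds successes to α and failures to β.
Posterior: Beta(α+k, β+n−k) = Beta(5.7+10, 7.6+39) = Beta(15.7, 46.6).
Posterior mean = α/(α+β) = 15.7/62.3 = 0.2520.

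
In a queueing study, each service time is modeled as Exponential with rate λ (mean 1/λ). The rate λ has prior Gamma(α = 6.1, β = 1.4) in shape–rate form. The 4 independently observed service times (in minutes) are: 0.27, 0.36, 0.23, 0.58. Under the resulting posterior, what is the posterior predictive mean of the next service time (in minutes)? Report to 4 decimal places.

With a Gamma(shape α, rate β) prior on the exponential rate λ, the posterior after n observations with total T = Σxᵢ is Gamma(α+n, β+T).
Sum of observations T = 1.44 minutes; n = 4.
Posterior: Gamma(6.1+4, 1.4+1.44) = Gamma(10.1, 2.84).
The predictive distribution for the next observation is Lomax; its mean is β/(α−1) = 2.84/9.1 = 0.3121.

0.3121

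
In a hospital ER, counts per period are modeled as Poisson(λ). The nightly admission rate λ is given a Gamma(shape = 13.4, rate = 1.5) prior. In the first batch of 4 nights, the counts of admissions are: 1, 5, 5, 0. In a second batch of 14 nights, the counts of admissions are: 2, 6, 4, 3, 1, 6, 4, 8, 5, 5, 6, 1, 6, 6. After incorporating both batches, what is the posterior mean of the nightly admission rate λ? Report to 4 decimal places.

With a Gamma(shape α, rate β) prior, the Poisson likelihood is conjugate: the posterior is Gamma(α + ΣXᵢ, β + n).
Batch 1: sum of counts S = 11 over n = 4 nights.
After batch 1: Gamma(α+S, β+n) = Gamma(13.4+11, 1.5+4) = Gamma(24.4, 5.5).
Batch 2: sum of counts S = 63 over n = 14 nights.
After batch 2: Gamma(α+S, β+n) = Gamma(24.4+63, 5.5+14) = Gamma(87.4, 19.5).
Posterior mean = α/β = 87.4/19.5 = 4.4821.

4.4821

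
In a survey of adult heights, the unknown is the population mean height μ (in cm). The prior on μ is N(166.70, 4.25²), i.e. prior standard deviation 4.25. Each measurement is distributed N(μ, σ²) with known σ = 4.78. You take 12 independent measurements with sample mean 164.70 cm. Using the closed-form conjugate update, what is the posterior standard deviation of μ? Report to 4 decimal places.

1.3124

For Normal data with known variance σ², a Normal(μ₀, σ₀²) prior on μ is conjugate. Posterior precision = 1/σ₀² + n/σ²; posterior mean is the precision-weighted average of μ₀ and x̄.
σ₀² = 4.25² = 18.0625, σ² = 4.78² = 22.8484; σ² + n·σ₀² = 22.8484 + 12·18.0625 = 239.5984.
Posterior precision = 1/σ₀² + n/σ² = 1/18.0625 + 12/22.8484 = (σ² + n·σ₀²)/(σ₀²σ²) = 239.5984/(18.0625·22.8484); posterior variance σₙ² = σ₀²σ²/(σ² + n·σ₀²) = 18.0625·22.8484/239.5984 = 1.722462.
Posterior SD = √σₙ² = √(18.0625·22.8484/239.5984) = 1.3124.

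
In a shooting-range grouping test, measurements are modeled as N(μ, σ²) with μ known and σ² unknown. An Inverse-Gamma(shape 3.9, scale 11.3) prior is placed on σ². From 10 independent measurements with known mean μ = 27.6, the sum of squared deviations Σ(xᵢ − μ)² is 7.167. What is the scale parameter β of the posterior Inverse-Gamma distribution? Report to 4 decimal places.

With known mean μ and an Inverse-Gamma(α, β) prior on σ², the Normal likelihood is conjugate: posterior is Inv-Gamma(α + n/2, β + Σ(xᵢ−μ)²/2).
Posterior: Inv-Gamma(3.9 + 10/2, 11.3 + 7.167/2) = Inv-Gamma(8.90, 14.8835).
Posterior β = 14.8835.

14.8835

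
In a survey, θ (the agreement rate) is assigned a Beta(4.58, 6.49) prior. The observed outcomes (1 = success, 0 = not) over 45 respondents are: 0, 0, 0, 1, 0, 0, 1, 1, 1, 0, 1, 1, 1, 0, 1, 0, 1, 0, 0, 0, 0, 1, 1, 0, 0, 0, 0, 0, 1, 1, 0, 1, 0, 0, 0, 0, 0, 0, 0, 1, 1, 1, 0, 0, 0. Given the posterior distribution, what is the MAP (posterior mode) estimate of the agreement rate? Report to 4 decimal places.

0.3806

The Beta prior is conjugate to a Binomial/Bernoulli likelihood; the update adds successes to α and failures to β.
Posterior: Beta(α+k, β+n−k) = Beta(4.58+17, 6.49+28) = Beta(21.58, 34.49).
Mode of Beta(a,b) for a,b>1 is (a−1)/(a+b−2) = 20.58/54.07 = 0.3806.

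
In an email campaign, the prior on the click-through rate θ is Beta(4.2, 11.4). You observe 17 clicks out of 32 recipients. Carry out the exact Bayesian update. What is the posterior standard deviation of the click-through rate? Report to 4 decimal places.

0.0713

The Beta prior is conjugate to a Binomial/Bernoulli likelihood; the update adds successes to α and failures to β.
Posterior: Beta(α+k, β+n−k) = Beta(4.2+17, 11.4+15) = Beta(21.2, 26.4).
Var = αβ/((α+β)²(α+β+1)) = 21.2·26.4/(47.6²·48.6) = 0.00508264; SD = √0.00508264 = 0.0713.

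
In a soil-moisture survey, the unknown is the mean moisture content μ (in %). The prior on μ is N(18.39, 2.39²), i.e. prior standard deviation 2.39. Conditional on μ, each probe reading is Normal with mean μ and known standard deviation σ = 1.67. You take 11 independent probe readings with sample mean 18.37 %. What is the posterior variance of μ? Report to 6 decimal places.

0.242761

For Normal data with known variance σ², a Normal(μ₀, σ₀²) prior on μ is conjugate. Posterior precision = 1/σ₀² + n/σ²; posterior mean is the precision-weighted average of μ₀ and x̄.
σ₀² = 2.39² = 5.7121, σ² = 1.67² = 2.7889; σ² + n·σ₀² = 2.7889 + 11·5.7121 = 65.622.
Posterior precision = 1/σ₀² + n/σ² = 1/5.7121 + 11/2.7889 = (σ² + n·σ₀²)/(σ₀²σ²) = 65.622/(5.7121·2.7889); posterior variance σₙ² = σ₀²σ²/(σ² + n·σ₀²) = 5.7121·2.7889/65.622 = 0.242761.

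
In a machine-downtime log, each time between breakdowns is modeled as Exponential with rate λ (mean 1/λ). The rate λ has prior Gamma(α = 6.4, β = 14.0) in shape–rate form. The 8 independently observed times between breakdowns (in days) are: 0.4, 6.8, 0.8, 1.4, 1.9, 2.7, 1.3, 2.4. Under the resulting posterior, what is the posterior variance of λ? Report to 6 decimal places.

0.014330

With a Gamma(shape α, rate β) prior on the exponential rate λ, the posterior after n observations with total T = Σxᵢ is Gamma(α+n, β+T).
Sum of observations T = 17.7 days; n = 8.
Posterior: Gamma(6.4+8, 14.0+17.7) = Gamma(14.4, 31.7).
Var = α/β² = 0.014330.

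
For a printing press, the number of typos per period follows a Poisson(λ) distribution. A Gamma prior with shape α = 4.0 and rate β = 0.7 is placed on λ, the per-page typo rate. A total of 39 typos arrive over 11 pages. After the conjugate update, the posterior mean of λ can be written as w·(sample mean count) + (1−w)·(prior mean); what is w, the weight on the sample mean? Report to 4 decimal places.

With a Gamma(shape α, rate β) prior, the Poisson likelihood is conjugate: the posterior is Gamma(α + ΣXᵢ, β + n).
Posterior mean = (α₀+S)/(β₀+n) = [n/(β₀+n)]·(S/n) + [β₀/(β₀+n)]·(α₀/β₀), so only n and β₀ enter the weight.
Weight on data w = n/(β₀+n) = 11/(0.7+11) = 11/11.7 = 0.9402.

0.9402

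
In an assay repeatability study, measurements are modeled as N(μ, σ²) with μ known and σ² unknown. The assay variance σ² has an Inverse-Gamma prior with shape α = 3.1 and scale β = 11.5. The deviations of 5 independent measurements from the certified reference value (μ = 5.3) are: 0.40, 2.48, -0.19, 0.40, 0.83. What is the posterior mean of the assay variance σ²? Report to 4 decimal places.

With known mean μ and an Inverse-Gamma(α, β) prior on σ², the Normal likelihood is conjugate: posterior is Inv-Gamma(α + n/2, β + Σ(xᵢ−μ)²/2).
Σ(xᵢ−μ)² = (0.40)² + (2.48)² + (-0.19)² + (0.40)² + (0.83)² = 7.1954.
Posterior: Inv-Gamma(3.1 + 5/2, 11.5 + 7.1954/2) = Inv-Gamma(5.60, 15.09770).
E[σ²|data] = β/(α−1) = 15.09770/4.60 = 3.2821.

3.2821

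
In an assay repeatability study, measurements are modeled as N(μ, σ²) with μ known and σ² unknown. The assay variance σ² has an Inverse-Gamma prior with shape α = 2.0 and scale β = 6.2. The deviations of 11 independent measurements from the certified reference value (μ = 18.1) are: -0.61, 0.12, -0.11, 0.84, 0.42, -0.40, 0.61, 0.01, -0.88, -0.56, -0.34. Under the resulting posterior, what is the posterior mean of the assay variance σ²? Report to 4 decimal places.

1.1859

With known mean μ and an Inverse-Gamma(α, β) prior on σ², the Normal likelihood is conjugate: posterior is Inv-Gamma(α + n/2, β + Σ(xᵢ−μ)²/2).
Σ(xᵢ−μ)² = (-0.61)² + (0.12)² + (-0.11)² + (0.84)² + (0.42)² + (-0.40)² + (0.61)² + (0.01)² + (-0.88)² + (-0.56)² + (-0.34)² = 3.0164.
Posterior: Inv-Gamma(2.0 + 11/2, 6.2 + 3.0164/2) = Inv-Gamma(7.50, 7.70820).
E[σ²|data] = β/(α−1) = 7.70820/6.50 = 1.1859.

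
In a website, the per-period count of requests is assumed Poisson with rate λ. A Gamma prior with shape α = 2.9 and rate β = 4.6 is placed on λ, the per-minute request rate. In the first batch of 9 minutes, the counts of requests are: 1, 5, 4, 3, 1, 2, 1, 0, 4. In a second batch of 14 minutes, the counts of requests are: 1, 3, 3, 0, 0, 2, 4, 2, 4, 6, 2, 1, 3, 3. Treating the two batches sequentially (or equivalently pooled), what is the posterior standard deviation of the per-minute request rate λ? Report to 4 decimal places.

0.2757

With a Gamma(shape α, rate β) prior, the Poisson likelihood is conjugate: the posterior is Gamma(α + ΣXᵢ, β + n).
Batch 1: sum of counts S = 21 over n = 9 minutes.
After batch 1: Gamma(α+S, β+n) = Gamma(2.9+21, 4.6+9) = Gamma(23.9, 13.6).
Batch 2: sum of counts S = 34 over n = 14 minutes.
After batch 2: Gamma(α+S, β+n) = Gamma(23.9+34, 13.6+14) = Gamma(57.9, 27.6).
SD = √α/β = √57.9/27.6 = 0.2757.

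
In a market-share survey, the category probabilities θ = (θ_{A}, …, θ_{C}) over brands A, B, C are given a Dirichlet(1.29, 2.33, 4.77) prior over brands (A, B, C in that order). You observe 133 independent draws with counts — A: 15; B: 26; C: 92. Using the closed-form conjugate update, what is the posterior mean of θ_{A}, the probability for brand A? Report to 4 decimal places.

0.1152

The Dirichlet prior is conjugate to the Multinomial likelihood: each posterior αⱼ = prior αⱼ + observed count nⱼ.
Posterior concentration: (16.29, 28.33, 96.77), total = 141.39.
E[θ_{A}|data] = α_{A}/Σα = 16.29/141.39 = 0.1152.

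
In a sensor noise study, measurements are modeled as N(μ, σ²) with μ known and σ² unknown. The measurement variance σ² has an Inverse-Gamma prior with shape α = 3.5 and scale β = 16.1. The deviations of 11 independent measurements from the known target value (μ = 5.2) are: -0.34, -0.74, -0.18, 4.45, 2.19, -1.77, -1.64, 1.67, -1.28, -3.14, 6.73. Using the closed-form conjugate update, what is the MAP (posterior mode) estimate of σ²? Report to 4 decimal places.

With known mean μ and an Inverse-Gamma(α, β) prior on σ², the Normal likelihood is conjugate: posterior is Inv-Gamma(α + n/2, β + Σ(xᵢ−μ)²/2).
Σ(xᵢ−μ)² = (-0.34)² + (-0.74)² + (-0.18)² + (4.45)² + (2.19)² + (-1.77)² + (-1.64)² + (1.67)² + (-1.28)² + (-3.14)² + (6.73)² = 90.6965.
Posterior: Inv-Gamma(3.5 + 11/2, 16.1 + 90.6965/2) = Inv-Gamma(9.00, 61.44825).
Mode = β/(α+1) = 61.44825/10.00 = 6.1448.

6.1448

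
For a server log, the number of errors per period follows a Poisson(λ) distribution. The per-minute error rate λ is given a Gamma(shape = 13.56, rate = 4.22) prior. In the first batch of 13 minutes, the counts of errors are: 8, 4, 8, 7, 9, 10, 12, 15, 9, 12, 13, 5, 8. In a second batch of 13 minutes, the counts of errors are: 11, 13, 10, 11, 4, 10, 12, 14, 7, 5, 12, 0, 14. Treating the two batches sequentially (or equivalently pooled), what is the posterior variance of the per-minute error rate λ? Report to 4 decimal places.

With a Gamma(shape α, rate β) prior, the Poisson likelihood is conjugate: the posterior is Gamma(α + ΣXᵢ, β + n).
Batch 1: sum of counts S = 120 over n = 13 minutes.
After batch 1: Gamma(α+S, β+n) = Gamma(13.56+120, 4.22+13) = Gamma(133.56, 17.22).
Batch 2: sum of counts S = 123 over n = 13 minutes.
After batch 2: Gamma(α+S, β+n) = Gamma(133.56+123, 17.22+13) = Gamma(256.56, 30.22).
Var = α/β² = 256.56/30.22² = 0.2809.

0.2809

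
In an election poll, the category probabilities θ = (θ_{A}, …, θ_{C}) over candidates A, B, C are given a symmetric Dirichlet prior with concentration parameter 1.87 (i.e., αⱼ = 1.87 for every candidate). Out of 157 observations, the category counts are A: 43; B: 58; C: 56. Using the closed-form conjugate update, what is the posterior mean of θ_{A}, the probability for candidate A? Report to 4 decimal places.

0.2759

The Dirichlet prior is conjugate to the Multinomial likelihood: each posterior αⱼ = prior αⱼ + observed count nⱼ.
Posterior concentration: (44.87, 59.87, 57.87), total = 162.61.
E[θ_{A}|data] = α_{A}/Σα = 44.87/162.61 = 0.2759.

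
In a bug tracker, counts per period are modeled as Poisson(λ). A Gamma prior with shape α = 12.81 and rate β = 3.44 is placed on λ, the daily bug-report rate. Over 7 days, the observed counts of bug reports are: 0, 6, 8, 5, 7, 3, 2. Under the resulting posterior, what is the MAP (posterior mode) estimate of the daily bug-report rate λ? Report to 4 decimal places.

4.1006

With a Gamma(shape α, rate β) prior, the Poisson likelihood is conjugate: the posterior is Gamma(α + ΣXᵢ, β + n).
Sum of counts S = 31 over n = 7 days.
Posterior: Gamma(α+S, β+n) = Gamma(12.81+31, 3.44+7) = Gamma(43.81, 10.44).
Mode of Gamma(α,β) for α≥1 is (α−1)/β = 42.81/10.44 = 4.1006.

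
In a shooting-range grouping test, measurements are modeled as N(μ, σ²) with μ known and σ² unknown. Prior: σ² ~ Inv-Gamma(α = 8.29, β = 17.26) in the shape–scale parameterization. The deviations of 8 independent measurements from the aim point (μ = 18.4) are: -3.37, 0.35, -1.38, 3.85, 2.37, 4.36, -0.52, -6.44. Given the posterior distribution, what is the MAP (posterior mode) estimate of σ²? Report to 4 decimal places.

4.8569

With known mean μ and an Inverse-Gamma(α, β) prior on σ², the Normal likelihood is conjugate: posterior is Inv-Gamma(α + n/2, β + Σ(xᵢ−μ)²/2).
Σ(xᵢ−μ)² = (-3.37)² + (0.35)² + (-1.38)² + (3.85)² + (2.37)² + (4.36)² + (-0.52)² + (-6.44)² = 94.5768.
Posterior: Inv-Gamma(8.29 + 8/2, 17.26 + 94.5768/2) = Inv-Gamma(12.29, 64.54840).
Mode = β/(α+1) = 64.54840/13.29 = 4.8569.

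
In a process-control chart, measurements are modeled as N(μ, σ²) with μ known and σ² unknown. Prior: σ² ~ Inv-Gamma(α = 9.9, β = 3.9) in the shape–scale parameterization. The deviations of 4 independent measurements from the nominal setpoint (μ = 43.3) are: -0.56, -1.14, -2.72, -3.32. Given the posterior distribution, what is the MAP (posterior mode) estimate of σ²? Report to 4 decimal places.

With known mean μ and an Inverse-Gamma(α, β) prior on σ², the Normal likelihood is conjugate: posterior is Inv-Gamma(α + n/2, β + Σ(xᵢ−μ)²/2).
Σ(xᵢ−μ)² = (-0.56)² + (-1.14)² + (-2.72)² + (-3.32)² = 20.0340.
Posterior: Inv-Gamma(9.9 + 4/2, 3.9 + 20.0340/2) = Inv-Gamma(11.90, 13.91700).
Mode = β/(α+1) = 13.91700/12.90 = 1.0788.

1.0788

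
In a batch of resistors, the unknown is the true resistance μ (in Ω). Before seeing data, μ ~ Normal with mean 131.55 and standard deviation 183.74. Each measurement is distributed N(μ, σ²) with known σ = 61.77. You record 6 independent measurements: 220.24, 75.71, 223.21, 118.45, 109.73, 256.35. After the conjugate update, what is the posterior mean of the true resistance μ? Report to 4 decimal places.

166.6211

For Normal data with known variance σ², a Normal(μ₀, σ₀²) prior on μ is conjugate. Posterior precision = 1/σ₀² + n/σ²; posterior mean is the precision-weighted average of μ₀ and x̄.
Σxᵢ = 220.24 + 75.71 + 223.21 + 118.45 + 109.73 + 256.35 = 1003.69, so n·x̄ = 1003.69.
σ₀² = 183.74² = 33760.3876, σ² = 61.77² = 3815.5329; σ² + n·σ₀² = 3815.5329 + 6·33760.3876 = 206377.8585.
Posterior mean = (μ₀/σ₀² + n·x̄/σ²)/(1/σ₀² + n/σ²) = (σ²·μ₀ + σ₀²·n·x̄)/(σ² + n·σ₀²) = (3815.5329·131.55 + 33760.3876·1003.69)/206377.8585 = 34386896.783239/206377.8585 = 166.6211.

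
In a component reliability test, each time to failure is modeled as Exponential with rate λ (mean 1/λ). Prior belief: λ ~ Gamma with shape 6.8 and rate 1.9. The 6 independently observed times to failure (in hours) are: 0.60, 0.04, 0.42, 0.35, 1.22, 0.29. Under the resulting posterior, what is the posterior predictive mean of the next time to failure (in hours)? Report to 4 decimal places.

0.4085

With a Gamma(shape α, rate β) prior on the exponential rate λ, the posterior after n observations with total T = Σxᵢ is Gamma(α+n, β+T).
Sum of observations T = 2.92 hours; n = 6.
Posterior: Gamma(6.8+6, 1.9+2.92) = Gamma(12.8, 4.82).
The predictive distribution for the next observation is Lomax; its mean is β/(α−1) = 4.82/11.8 = 0.4085.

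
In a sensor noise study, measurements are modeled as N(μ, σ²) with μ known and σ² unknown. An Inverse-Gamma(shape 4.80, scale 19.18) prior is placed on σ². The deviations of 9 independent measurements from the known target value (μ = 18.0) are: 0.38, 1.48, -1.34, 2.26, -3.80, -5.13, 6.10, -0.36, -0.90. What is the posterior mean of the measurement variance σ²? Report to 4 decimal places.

7.6208

With known mean μ and an Inverse-Gamma(α, β) prior on σ², the Normal likelihood is conjugate: posterior is Inv-Gamma(α + n/2, β + Σ(xᵢ−μ)²/2).
Σ(xᵢ−μ)² = (0.38)² + (1.48)² + (-1.34)² + (2.26)² + (-3.80)² + (-5.13)² + (6.10)² + (-0.36)² + (-0.90)² = 88.1445.
Posterior: Inv-Gamma(4.80 + 9/2, 19.18 + 88.1445/2) = Inv-Gamma(9.30, 63.25225).
E[σ²|data] = β/(α−1) = 63.25225/8.30 = 7.6208.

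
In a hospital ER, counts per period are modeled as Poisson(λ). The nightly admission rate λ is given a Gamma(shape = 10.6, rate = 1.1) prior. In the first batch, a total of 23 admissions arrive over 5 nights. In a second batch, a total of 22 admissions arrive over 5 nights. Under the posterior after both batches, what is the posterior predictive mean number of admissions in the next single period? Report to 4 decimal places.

5.0090

With a Gamma(shape α, rate β) prior, the Poisson likelihood is conjugate: the posterior is Gamma(α + ΣXᵢ, β + n).
After batch 1: Gamma(α+S, β+n) = Gamma(10.6+23, 1.1+5) = Gamma(33.6, 6.1).
After batch 2: Gamma(α+S, β+n) = Gamma(33.6+22, 6.1+5) = Gamma(55.6, 11.1).
The predictive distribution for one future period is NegBinom with mean α/β = 5.0090.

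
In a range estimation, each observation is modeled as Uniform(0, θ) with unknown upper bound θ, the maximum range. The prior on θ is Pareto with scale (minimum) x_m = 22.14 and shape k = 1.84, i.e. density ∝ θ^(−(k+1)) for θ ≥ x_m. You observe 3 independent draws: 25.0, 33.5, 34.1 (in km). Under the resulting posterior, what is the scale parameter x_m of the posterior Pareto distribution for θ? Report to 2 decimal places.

34.10

A Pareto(scale x_m, shape k) prior on the upper bound θ of Uniform(0, θ) is conjugate: posterior is Pareto(max(x_m, max xᵢ), k + n).
Sample maximum = 34.1; prior scale x_m = 22.14 → posterior scale = max = 34.10.
Posterior shape = 1.84 + 3 = 4.84.
Posterior scale x_m = 34.10.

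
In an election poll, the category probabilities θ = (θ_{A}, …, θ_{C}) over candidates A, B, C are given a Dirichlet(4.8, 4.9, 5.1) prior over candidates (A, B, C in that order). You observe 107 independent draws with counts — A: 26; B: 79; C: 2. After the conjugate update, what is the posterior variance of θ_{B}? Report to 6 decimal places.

0.001745

The Dirichlet prior is conjugate to the Multinomial likelihood: each posterior αⱼ = prior αⱼ + observed count nⱼ.
Posterior concentration: (30.8, 83.9, 7.1), total = 121.8.
Var[θ_j] = α_j(Σα−α_j)/((Σα)²(Σα+1)) = 83.9·37.9/(121.8²·122.8) = 0.001745.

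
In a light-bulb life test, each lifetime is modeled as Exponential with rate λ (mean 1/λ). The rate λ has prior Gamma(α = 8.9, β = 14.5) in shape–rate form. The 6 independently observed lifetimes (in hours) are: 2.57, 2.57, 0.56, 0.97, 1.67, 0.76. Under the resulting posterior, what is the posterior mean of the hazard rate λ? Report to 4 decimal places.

0.6314

With a Gamma(shape α, rate β) prior on the exponential rate λ, the posterior after n observations with total T = Σxᵢ is Gamma(α+n, β+T).
Sum of observations T = 9.10 hours; n = 6.
Posterior: Gamma(8.9+6, 14.5+9.10) = Gamma(14.9, 23.60).
Posterior mean of λ = α/β = 14.9/23.60 = 0.6314.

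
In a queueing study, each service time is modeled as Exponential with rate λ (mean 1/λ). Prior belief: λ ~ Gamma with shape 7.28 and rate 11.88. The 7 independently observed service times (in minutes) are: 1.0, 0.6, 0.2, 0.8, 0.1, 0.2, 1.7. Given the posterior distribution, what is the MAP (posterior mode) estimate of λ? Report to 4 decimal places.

With a Gamma(shape α, rate β) prior on the exponential rate λ, the posterior after n observations with total T = Σxᵢ is Gamma(α+n, β+T).
Sum of observations T = 4.6 minutes; n = 7.
Posterior: Gamma(7.28+7, 11.88+4.6) = Gamma(14.28, 16.48).
Mode = (α−1)/β = 0.8058.

0.8058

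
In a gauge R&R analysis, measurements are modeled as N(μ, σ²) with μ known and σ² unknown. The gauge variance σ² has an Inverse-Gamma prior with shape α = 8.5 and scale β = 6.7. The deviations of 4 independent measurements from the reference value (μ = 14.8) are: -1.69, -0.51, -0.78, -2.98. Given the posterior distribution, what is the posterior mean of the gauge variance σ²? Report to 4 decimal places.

With known mean μ and an Inverse-Gamma(α, β) prior on σ², the Normal likelihood is conjugate: posterior is Inv-Gamma(α + n/2, β + Σ(xᵢ−μ)²/2).
Σ(xᵢ−μ)² = (-1.69)² + (-0.51)² + (-0.78)² + (-2.98)² = 12.6050.
Posterior: Inv-Gamma(8.5 + 4/2, 6.7 + 12.6050/2) = Inv-Gamma(10.50, 13.00250).
E[σ²|data] = β/(α−1) = 13.00250/9.50 = 1.3687.

1.3687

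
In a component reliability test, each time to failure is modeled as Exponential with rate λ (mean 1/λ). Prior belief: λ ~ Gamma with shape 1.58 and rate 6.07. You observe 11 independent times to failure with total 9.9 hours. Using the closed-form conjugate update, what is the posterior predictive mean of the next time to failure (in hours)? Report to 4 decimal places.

With a Gamma(shape α, rate β) prior on the exponential rate λ, the posterior after n observations with total T = Σxᵢ is Gamma(α+n, β+T).
Posterior: Gamma(1.58+11, 6.07+9.9) = Gamma(12.58, 15.97).
The predictive distribution for the next observation is Lomax; its mean is β/(α−1) = 15.97/11.58 = 1.3791.

1.3791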